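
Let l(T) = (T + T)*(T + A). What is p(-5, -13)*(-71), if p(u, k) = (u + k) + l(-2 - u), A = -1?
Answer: 426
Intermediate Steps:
l(T) = 2*T*(-1 + T) (l(T) = (T + T)*(T - 1) = (2*T)*(-1 + T) = 2*T*(-1 + T))
p(u, k) = k + u + 2*(-3 - u)*(-2 - u) (p(u, k) = (u + k) + 2*(-2 - u)*(-1 + (-2 - u)) = (k + u) + 2*(-2 - u)*(-3 - u) = (k + u) + 2*(-3 - u)*(-2 - u) = k + u + 2*(-3 - u)*(-2 - u))
p(-5, -13)*(-71) = (-13 - 5 + 2*(2 - 5)*(3 - 5))*(-71) = (-13 - 5 + 2*(-3)*(-2))*(-71) = (-13 - 5 + 12)*(-71) = -6*(-71) = 426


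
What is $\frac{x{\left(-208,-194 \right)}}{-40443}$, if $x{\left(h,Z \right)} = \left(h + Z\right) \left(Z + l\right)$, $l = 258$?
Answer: $\frac{8576}{13481} \approx 0.63615$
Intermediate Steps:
$x{\left(h,Z \right)} = \left(258 + Z\right) \left(Z + h\right)$ ($x{\left(h,Z \right)} = \left(h + Z\right) \left(Z + 258\right) = \left(Z + h\right) \left(258 + Z\right) = \left(258 + Z\right) \left(Z + h\right)$)
$\frac{x{\left(-208,-194 \right)}}{-40443} = \frac{\left(-194\right)^{2} + 258 \left(-194\right) + 258 \left(-208\right) - -40352}{-40443} = \left(37636 - 50052 - 53664 + 40352\right) \left(- \frac{1}{40443}\right) = \left(-25728\right) \left(- \frac{1}{40443}\right) = \frac{8576}{13481}$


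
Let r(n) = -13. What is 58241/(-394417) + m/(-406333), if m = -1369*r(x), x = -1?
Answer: -30684679602/160264642861 ≈ -0.19146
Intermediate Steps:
m = 17797 (m = -1369*(-13) = 17797)
58241/(-394417) + m/(-406333) = 58241/(-394417) + 17797/(-406333) = 58241*(-1/394417) + 17797*(-1/406333) = -58241/394417 - 17797/406333 = -30684679602/160264642861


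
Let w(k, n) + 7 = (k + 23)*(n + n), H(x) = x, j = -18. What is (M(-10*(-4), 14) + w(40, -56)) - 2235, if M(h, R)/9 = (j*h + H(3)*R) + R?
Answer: -15274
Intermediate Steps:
w(k, n) = -7 + 2*n*(23 + k) (w(k, n) = -7 + (k + 23)*(n + n) = -7 + (23 + k)*(2*n) = -7 + 2*n*(23 + k))
M(h, R) = -162*h + 36*R (M(h, R) = 9*((-18*h + 3*R) + R) = 9*(-18*h + 4*R) = -162*h + 36*R)
(M(-10*(-4), 14) + w(40, -56)) - 2235 = ((-(-1620)*(-4) + 36*14) + (-7 + 46*(-56) + 2*40*(-56))) - 2235 = ((-162*40 + 504) + (-7 - 2576 - 4480)) - 2235 = ((-6480 + 504) - 7063) - 2235 = (-5976 - 7063) - 2235 = -13039 - 2235 = -15274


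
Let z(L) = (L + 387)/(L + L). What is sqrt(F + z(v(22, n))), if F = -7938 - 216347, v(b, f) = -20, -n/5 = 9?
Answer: 3*I*sqrt(9968630)/20 ≈ 473.6*I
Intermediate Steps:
n = -45 (n = -5*9 = -45)
z(L) = (387 + L)/(2*L) (z(L) = (387 + L)/((2*L)) = (387 + L)*(1/(2*L)) = (387 + L)/(2*L))
F = -224285
sqrt(F + z(v(22, n))) = sqrt(-224285 + (1/2)*(387 - 20)/(-20)) = sqrt(-224285 + (1/2)*(-1/20)*367) = sqrt(-224285 - 367/40) = sqrt(-8971767/40) = 3*I*sqrt(9968630)/20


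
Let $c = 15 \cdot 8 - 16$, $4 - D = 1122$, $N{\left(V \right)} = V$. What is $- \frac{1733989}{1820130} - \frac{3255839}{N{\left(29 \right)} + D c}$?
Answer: $\frac{5724486155743}{211577371590} \approx 27.056$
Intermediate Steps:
$D = -1118$ ($D = 4 - 1122 = -1118$)
$c = 104$ ($c = 120 - 16 = 104$)
$- \frac{1733989}{1820130} - \frac{3255839}{N{\left(29 \right)} + D c} = - \frac{1733989}{1820130} - \frac{3255839}{29 - 116272} = \left(-1733989\right) \frac{1}{1820130} - \frac{3255839}{29 - 116272} = - \frac{1733989}{1820130} - \frac{3255839}{-116243} = - \frac{1733989}{1820130} - - \frac{3255839}{116243} = - \frac{1733989}{1820130} + \frac{3255839}{116243} = \frac{5724486155743}{211577371590}$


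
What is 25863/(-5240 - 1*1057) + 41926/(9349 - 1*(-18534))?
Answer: -152376669/58526417 ≈ -2.6036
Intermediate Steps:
25863/(-5240 - 1*1057) + 41926/(9349 - 1*(-18534)) = 25863/(-5240 - 1057) + 41926/(9349 + 18534) = 25863/(-6297) + 41926/27883 = 25863*(-1/6297) + 41926*(1/27883) = -8621/2099 + 41926/27883 = -152376669/58526417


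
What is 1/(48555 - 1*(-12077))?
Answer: 1/60632 ≈ 1.6493e-5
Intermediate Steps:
1/(48555 - 1*(-12077)) = 1/(48555 + 12077) = 1/60632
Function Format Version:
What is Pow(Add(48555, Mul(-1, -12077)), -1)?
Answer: Rational(1, 60632) ≈ 1.6493e-5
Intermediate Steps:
Pow(Add(48555, Mul(-1, -12077)), -1) = Pow(Add(48555, 12077), -1) = Pow(60632, -1) = Rational(1, 60632)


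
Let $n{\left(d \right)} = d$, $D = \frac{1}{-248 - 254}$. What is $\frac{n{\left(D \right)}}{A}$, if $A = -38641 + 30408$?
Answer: $\frac{1}{4132966} \approx 2.4196 \cdot 10^{-7}$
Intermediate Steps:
$D = - \frac{1}{502}$ ($D = \frac{1}{-502} = - \frac{1}{502} \approx -0.001992$)
$A = -8233$
$\frac{n{\left(D \right)}}{A} = - \frac{1}{502 \left(-8233\right)} = \left(- \frac{1}{502}\right) \left(- \frac{1}{8233}\right) = \frac{1}{4132966}$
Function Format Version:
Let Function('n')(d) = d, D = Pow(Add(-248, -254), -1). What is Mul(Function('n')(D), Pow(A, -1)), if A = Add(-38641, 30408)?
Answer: Rational(1, 4132966) ≈ 2.4196e-7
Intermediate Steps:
D = Rational(-1, 502) (D = Pow(-502, -1) = Rational(-1, 502) ≈ -0.0019920)
A = -8233
Mul(Function('n')(D), Pow(A, -1)) = Mul(Rational(-1, 502), Pow(-8233, -1)) = Mul(Rational(-1, 502), Rational(-1, 8233)) = Rational(1, 4132966)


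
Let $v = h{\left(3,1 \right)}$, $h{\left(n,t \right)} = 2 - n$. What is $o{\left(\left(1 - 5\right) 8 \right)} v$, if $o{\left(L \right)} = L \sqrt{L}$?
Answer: $128 i \sqrt{2} \approx 181.02 i$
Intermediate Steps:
$v = -1$ ($v = 2 - 3 = -1$)
$o{\left(L \right)} = L^{\frac{3}{2}}$
$o{\left(\left(1 - 5\right) 8 \right)} v = \left(\left(1 - 5\right) 8\right)^{\frac{3}{2}} \left(-1\right) = \left(\left(-4\right) 8\right)^{\frac{3}{2}} \left(-1\right) = \left(-32\right)^{\frac{3}{2}} \left(-1\right) = - 128 i \sqrt{2} \left(-1\right) = 128 i \sqrt{2}$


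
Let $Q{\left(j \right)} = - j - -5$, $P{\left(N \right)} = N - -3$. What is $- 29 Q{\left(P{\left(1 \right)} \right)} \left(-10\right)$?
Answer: $290$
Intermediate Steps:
$P{\left(N \right)} = 3 + N$ ($P{\left(N \right)} = N + 3 = 3 + N$)
$Q{\left(j \right)} = 5 - j$ ($Q{\left(j \right)} = - j + 5 = 5 - j$)
$- 29 Q{\left(P{\left(1 \right)} \right)} \left(-10\right) = - 29 \left(5 - \left(3 + 1\right)\right) \left(-10\right) = - 29 \left(5 - 4\right) \left(-10\right) = \left(-29\right) 1 \left(-10\right) = \left(-29\right) \left(-10\right) = 290$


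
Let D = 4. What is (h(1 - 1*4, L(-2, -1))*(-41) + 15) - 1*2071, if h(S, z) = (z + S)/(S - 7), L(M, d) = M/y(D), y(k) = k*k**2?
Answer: -661897/320 ≈ -2068.4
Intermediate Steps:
y(k) = k**3
L(M, d) = M/64 (L(M, d) = M/(4**3) = M/64)
h(S, z) = (S + z)/(-7 + S)
(h(1 - 1*4, L(-2, -1))*(-41) + 15) - 1*2071 = ((((1 - 1*4) + (1/64)*(-2))/(-7 + (1 - 1*4)))*(-41) + 15) - 1*2071 = ((((1 - 4) - 1/32)/(-7 + (1 - 4)))*(-41) + 15) - 2071 = (((-3 - 1/32)/(-7 - 3))*(-41) + 15) - 2071 = ((-97/32/(-10))*(-41) + 15) - 2071 = (-1/10*(-97/32)*(-41) + 15) - 2071 = ((97/320)*(-41) + 15) - 2071 = (-3977/320 + 15) - 2071 = 823/320 - 2071 = -661897/320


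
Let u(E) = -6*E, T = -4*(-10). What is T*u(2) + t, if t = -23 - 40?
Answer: -543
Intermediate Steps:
T = 40
t = -63
T*u(2) + t = 40*(-6*2) - 63 = 40*(-12) - 63 = -480 - 63 = -543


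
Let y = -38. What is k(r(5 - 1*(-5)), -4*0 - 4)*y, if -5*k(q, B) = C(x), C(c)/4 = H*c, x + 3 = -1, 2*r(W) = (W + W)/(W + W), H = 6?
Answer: -3648/5 ≈ -729.60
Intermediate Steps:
r(W) = 1/2 (r(W) = ((W + W)/(W + W))/2 = ((2*W)/((2*W)))/2 = ((2*W)*(1/(2*W)))/2 = (1/2)*1 = 1/2)
x = -4 (x = -3 - 1 = -4)
C(c) = 24*c (C(c) = 4*(6*c) = 24*c)
k(q, B) = 96/5 (k(q, B) = -24*(-4)/5 = -1/5*(-96) = 96/5)
k(r(5 - 1*(-5)), -4*0 - 4)*y = (96/5)*(-38) = -3648/5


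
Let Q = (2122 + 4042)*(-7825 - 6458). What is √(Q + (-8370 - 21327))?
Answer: I*√88070109 ≈ 9384.6*I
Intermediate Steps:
Q = -88040412 (Q = 6164*(-14283) = -88040412)
√(Q + (-8370 - 21327)) = √(-88040412 + (-8370 - 21327)) = √(-88040412 - 29697) = √(-88070109) = I*√88070109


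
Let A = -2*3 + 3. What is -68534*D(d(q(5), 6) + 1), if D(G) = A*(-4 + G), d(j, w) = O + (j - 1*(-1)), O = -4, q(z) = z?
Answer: -205602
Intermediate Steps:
A = -3 (A = -6 + 3 = -3)
d(j, w) = -3 + j (d(j, w) = -4 + (j - 1*(-1)) = -4 + (j + 1) = -4 + (1 + j) = -3 + j)
D(G) = 12 - 3*G (D(G) = -3*(-4 + G) = 12 - 3*G)
-68534*D(d(q(5), 6) + 1) = -68534*(12 - 3*((-3 + 5) + 1)) = -68534*(12 - 3*(2 + 1)) = -68534*(12 - 3*3) = -68534*(12 - 9) = -68534*3 = -205602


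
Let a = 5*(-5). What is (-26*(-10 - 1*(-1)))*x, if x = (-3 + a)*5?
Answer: -32760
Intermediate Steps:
a = -25
x = -140 (x = (-3 - 25)*5 = -28*5 = -140)
(-26*(-10 - 1*(-1)))*x = -26*(-10 - 1*(-1))*(-140) = -26*(-10 + 1)*(-140) = -26*(-9)*(-140) = 234*(-140) = -32760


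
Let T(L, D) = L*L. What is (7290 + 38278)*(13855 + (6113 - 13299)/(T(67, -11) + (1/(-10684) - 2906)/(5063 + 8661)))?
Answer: 415489470547196232192/658178524919 ≈ 6.3127e+8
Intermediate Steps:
T(L, D) = L²
(7290 + 38278)*(13855 + (6113 - 13299)/(T(67, -11) + (1/(-10684) - 2906)/(5063 + 8661))) = (7290 + 38278)*(13855 + (6113 - 13299)/(67² + (1/(-10684) - 2906)/(5063 + 8661))) = 45568*(13855 - 7186/(4489 + (-1/10684 - 2906)/13724)) = 45568*(13855 - 7186/(4489 - 31047705/10684*1/13724)) = 45568*(13855 - 7186/(4489 - 31047705/146627216)) = 45568*(13855 - 7186/658178524919/146627216) = 45568*(13855 - 7186*146627216/658178524919) = 45568*(13855 - 1053663174176/658178524919) = 45568*(9118009799578569/658178524919) = 415489470547196232192/658178524919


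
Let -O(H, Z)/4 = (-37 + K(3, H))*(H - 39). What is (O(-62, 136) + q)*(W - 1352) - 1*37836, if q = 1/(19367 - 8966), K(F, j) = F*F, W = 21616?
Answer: -2384576965540/10401 ≈ -2.2926e+8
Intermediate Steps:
K(F, j) = F**2
O(H, Z) = -4368 + 112*H (O(H, Z) = -4*(-37 + 3**2)*(H - 39) = -4*(-37 + 9)*(-39 + H) = -(-112)*(-39 + H) = -4*(1092 - 28*H) = -4368 + 112*H)
q = 1/10401 ≈ 9.6145e-5
(O(-62, 136) + q)*(W - 1352) - 1*37836 = ((-4368 + 112*(-62)) + 1/10401)*(21616 - 1352) - 1*37836 = ((-4368 - 6944) + 1/10401)*20264 - 37836 = (-11312 + 1/10401)*20264 - 37836 = -117656111/10401*20264 - 37836 = -2384183433304/10401 - 37836 = -2384576965540/10401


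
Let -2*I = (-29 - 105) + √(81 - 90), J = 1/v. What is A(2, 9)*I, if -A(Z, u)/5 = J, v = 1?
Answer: -335 + 15*I/2 ≈ -335.0 + 7.5*I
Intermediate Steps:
J = 1 (J = 1/1 = 1)
A(Z, u) = -5 (A(Z, u) = -5*1 = -5)
I = 67 - 3*I/2 (I = -((-29 - 105) + √(81 - 90))/2 = -(-134 + √(-9))/2 = -(-134 + 3*I)/2 = 67 - 3*I/2 ≈ 67.0 - 1.5*I)
A(2, 9)*I = -5*(67 - 3*I/2) = -335 + 15*I/2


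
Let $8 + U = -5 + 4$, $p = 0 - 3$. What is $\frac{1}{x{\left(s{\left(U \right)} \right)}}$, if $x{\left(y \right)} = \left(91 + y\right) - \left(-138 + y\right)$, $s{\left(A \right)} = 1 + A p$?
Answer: $\frac{1}{229} \approx 0.0043668$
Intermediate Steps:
$p = -3$ ($p = 0 - 3 = -3$)
$U = -9$ ($U = -8 + \left(-5 + 4\right) = -8 - 1 = -9$)
$s{\left(A \right)} = 1 - 3 A$ ($s{\left(A \right)} = 1 + A \left(-3\right) = 1 - 3 A$)
$x{\left(y \right)} = 229$
$\frac{1}{x{\left(s{\left(U \right)} \right)}} = \frac{1}{229}$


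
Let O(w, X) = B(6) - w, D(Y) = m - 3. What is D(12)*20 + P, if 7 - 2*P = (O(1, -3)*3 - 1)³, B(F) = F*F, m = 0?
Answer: -1124977/2 ≈ -5.6249e+5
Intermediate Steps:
B(F) = F²
D(Y) = -3 (D(Y) = 0 - 3 = -3)
O(w, X) = 36 - w (O(w, X) = 6² - w = 36 - w)
P = -1124857/2 (P = 7/2 - ((36 - 1*1)*3 - 1)³/2 = 7/2 - ((36 - 1)*3 - 1)³/2 = 7/2 - (35*3 - 1)³/2 = 7/2 - (105 - 1)³/2 = 7/2 - ½*104³ = 7/2 - ½*1124864 = 7/2 - 562432 = -1124857/2 ≈ -5.6243e+5)
D(12)*20 + P = -3*20 - 1124857/2 = -60 - 1124857/2 = -1124977/2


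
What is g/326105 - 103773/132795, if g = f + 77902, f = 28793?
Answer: -100883752/222077505 ≈ -0.45427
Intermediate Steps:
g = 106695 (g = 28793 + 77902 = 106695)
g/326105 - 103773/132795 = 106695/326105 - 103773/132795 = 106695*(1/326105) - 103773*1/132795 = 21339/65221 - 34591/44265 = -100883752/222077505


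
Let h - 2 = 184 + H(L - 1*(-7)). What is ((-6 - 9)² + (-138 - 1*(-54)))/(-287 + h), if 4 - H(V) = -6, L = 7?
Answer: -141/91 ≈ -1.5494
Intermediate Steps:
H(V) = 10 (H(V) = 4 - 1*(-6) = 4 + 6 = 10)
h = 196 (h = 2 + (184 + 10) = 2 + 194 = 196)
((-6 - 9)² + (-138 - 1*(-54)))/(-287 + h) = ((-6 - 9)² + (-138 - 1*(-54)))/(-287 + 196) = ((-15)² + (-138 + 54))/(-91) = (225 - 84)*(-1/91) = 141*(-1/91) = -141/91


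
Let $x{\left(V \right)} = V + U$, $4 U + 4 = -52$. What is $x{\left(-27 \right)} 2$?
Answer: $-82$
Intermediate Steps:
$U = -14$ ($U = -1 + \frac{1}{4} \left(-52\right) = -1 - 13 = -14$)
$x{\left(V \right)} = -14 + V$ ($x{\left(V \right)} = V - 14 = -14 + V$)
$x{\left(-27 \right)} 2 = \left(-14 - 27\right) 2 = \left(-41\right) 2 = -82$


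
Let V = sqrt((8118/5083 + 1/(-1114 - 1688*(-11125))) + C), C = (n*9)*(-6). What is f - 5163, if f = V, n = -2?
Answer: -5163 + sqrt(110061525611318118840210)/31689709350 ≈ -5152.5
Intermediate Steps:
C = 108 (C = -2*9*(-6) = -18*(-6) = 108)
V = sqrt(110061525611318118840210)/31689709350 (V = sqrt((8118/5083 + 1/(-1114 - 1688*(-11125))) + 108) = sqrt((8118*(1/5083) - 1/11125/(-2802)) + 108) = sqrt((8118/5083 - 1/2802*(-1/11125)) + 108) = sqrt((8118/5083 + 1/31172250) + 108) = sqrt(253056330583/158448546750 + 108) = sqrt(17365499379583/158448546750) = sqrt(110061525611318118840210)/31689709350 ≈ 10.469)
f = sqrt(110061525611318118840210)/31689709350 ≈ 10.469
f - 5163 = sqrt(110061525611318118840210)/31689709350 - 5163 = -5163 + sqrt(110061525611318118840210)/31689709350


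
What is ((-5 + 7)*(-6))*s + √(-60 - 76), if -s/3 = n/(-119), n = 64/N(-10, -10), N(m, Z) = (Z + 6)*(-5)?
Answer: -576/595 + 2*I*√34 ≈ -0.96807 + 11.662*I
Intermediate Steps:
N(m, Z) = -30 - 5*Z (N(m, Z) = (6 + Z)*(-5) = -30 - 5*Z)
n = 16/5 (n = 64/(-30 - 5*(-10)) = 64/(-30 + 50) = 64/20 = 64*(1/20) = 16/5 ≈ 3.2000)
s = 48/595 (s = -48/(5*(-119)) = -48*(-1)/(5*119) = -3*(-16/595) = 48/595 ≈ 0.080672)
((-5 + 7)*(-6))*s + √(-60 - 76) = ((-5 + 7)*(-6))*(48/595) + √(-60 - 76) = (2*(-6))*(48/595) + √(-136) = -12*48/595 + 2*I*√34 = -576/595 + 2*I*√34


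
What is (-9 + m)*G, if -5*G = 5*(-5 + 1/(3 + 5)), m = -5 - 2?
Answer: -78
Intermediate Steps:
m = -7
G = 39/8 (G = -(-5 + 1/(3 + 5)) = -(-5 + 1/8) = -(-5 + ⅛) = -(-39)/8 = -⅕*(-195/8) = 39/8 ≈ 4.8750)
(-9 + m)*G = (-9 - 7)*(39/8) = -16*39/8 = -78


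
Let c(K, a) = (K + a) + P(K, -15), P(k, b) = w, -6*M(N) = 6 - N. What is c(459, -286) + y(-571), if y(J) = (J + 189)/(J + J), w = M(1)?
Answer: 590989/3426 ≈ 172.50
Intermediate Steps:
M(N) = -1 + N/6 (M(N) = -(6 - N)/6 = -1 + N/6)
w = -⅚ (w = -1 + (⅙)*1 = -1 + ⅙ = -⅚ ≈ -0.83333)
P(k, b) = -⅚
y(J) = (189 + J)/(2*J) (y(J) = (189 + J)/((2*J)) = (189 + J)*(1/(2*J)) = (189 + J)/(2*J))
c(K, a) = -⅚ + K + a (c(K, a) = (K + a) - ⅚ = -⅚ + K + a)
c(459, -286) + y(-571) = (-⅚ + 459 - 286) + (½)*(189 - 571)/(-571) = 1033/6 + (½)*(-1/571)*(-382) = 1033/6 + 191/571 = 590989/3426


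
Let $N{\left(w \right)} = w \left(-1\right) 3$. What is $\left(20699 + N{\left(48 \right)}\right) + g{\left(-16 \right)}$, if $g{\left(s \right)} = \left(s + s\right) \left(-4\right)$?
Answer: $20683$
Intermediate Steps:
$N{\left(w \right)} = - 3 w$ ($N{\left(w \right)} = - w 3 = - 3 w$)
$g{\left(s \right)} = - 8 s$ ($g{\left(s \right)} = 2 s \left(-4\right) = - 8 s$)
$\left(20699 + N{\left(48 \right)}\right) + g{\left(-16 \right)} = \left(20699 - 144\right) - -128 = \left(20699 - 144\right) + 128 = 20555 + 128 = 20683$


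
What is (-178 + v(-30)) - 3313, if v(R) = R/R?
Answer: -3490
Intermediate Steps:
v(R) = 1
(-178 + v(-30)) - 3313 = (-178 + 1) - 3313 = -177 - 3313 = -3490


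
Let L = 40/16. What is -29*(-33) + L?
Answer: 1919/2 ≈ 959.50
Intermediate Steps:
L = 5/2 (L = 40*(1/16) = 5/2 ≈ 2.5000)
-29*(-33) + L = -29*(-33) + 5/2 = 957 + 5/2 = 1919/2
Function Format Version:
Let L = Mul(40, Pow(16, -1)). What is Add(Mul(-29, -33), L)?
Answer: Rational(1919, 2) ≈ 959.50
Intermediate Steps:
L = Rational(5, 2) (L = Mul(40, Rational(1, 16)) = Rational(5, 2) ≈ 2.5000)
Add(Mul(-29, -33), L) = Add(Mul(-29, -33), Rational(5, 2)) = Add(957, Rational(5, 2)) = Rational(1919, 2)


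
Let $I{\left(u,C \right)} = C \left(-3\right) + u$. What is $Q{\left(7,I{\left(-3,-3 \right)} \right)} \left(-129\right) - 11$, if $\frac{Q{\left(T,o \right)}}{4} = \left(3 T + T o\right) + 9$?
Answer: $-37163$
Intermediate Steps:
$I{\left(u,C \right)} = u - 3 C$ ($I{\left(u,C \right)} = - 3 C + u = u - 3 C$)
$Q{\left(T,o \right)} = 36 + 12 T + 4 T o$ ($Q{\left(T,o \right)} = 4 \left(\left(3 T + T o\right) + 9\right) = 4 \left(9 + 3 T + T o\right) = 36 + 12 T + 4 T o$)
$Q{\left(7,I{\left(-3,-3 \right)} \right)} \left(-129\right) - 11 = \left(36 + 12 \cdot 7 + 4 \cdot 7 \left(-3 - -9\right)\right) \left(-129\right) - 11 = \left(36 + 84 + 4 \cdot 7 \left(-3 + 9\right)\right) \left(-129\right) - 11 = \left(36 + 84 + 4 \cdot 7 \cdot 6\right) \left(-129\right) - 11 = \left(36 + 84 + 168\right) \left(-129\right) - 11 = 288 \left(-129\right) - 11 = -37152 - 11 = -37163$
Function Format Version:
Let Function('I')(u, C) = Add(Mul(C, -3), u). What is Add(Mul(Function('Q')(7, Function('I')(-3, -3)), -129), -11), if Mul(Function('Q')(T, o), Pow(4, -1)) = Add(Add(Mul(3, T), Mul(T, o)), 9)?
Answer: -37163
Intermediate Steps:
Function('I')(u, C) = Add(u, Mul(-3, C)) (Function('I')(u, C) = Add(Mul(-3, C), u) = Add(u, Mul(-3, C)))
Function('Q')(T, o) = Add(36, Mul(12, T), Mul(4, T, o)) (Function('Q')(T, o) = Mul(4, Add(Add(Mul(3, T), Mul(T, o)), 9)) = Mul(4, Add(9, Mul(3, T), Mul(T, o))) = Add(36, Mul(12, T), Mul(4, T, o)))
Add(Mul(Function('Q')(7, Function('I')(-3, -3)), -129), -11) = Add(Mul(Add(36, Mul(12, 7), Mul(4, 7, Add(-3, Mul(-3, -3)))), -129), -11) = Add(Mul(Add(36, 84, Mul(4, 7, Add(-3, 9))), -129), -11) = Add(Mul(Add(36, 84, Mul(4, 7, 6)), -129), -11) = Add(Mul(Add(36, 84, 168), -129), -11) = Add(Mul(288, -129), -11) = Add(-37152, -11) = -37163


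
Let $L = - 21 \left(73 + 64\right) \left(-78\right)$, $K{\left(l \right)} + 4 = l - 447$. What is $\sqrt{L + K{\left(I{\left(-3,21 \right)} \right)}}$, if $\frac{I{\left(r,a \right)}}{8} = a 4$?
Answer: $\sqrt{224627} \approx 473.95$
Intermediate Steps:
$I{\left(r,a \right)} = 32 a$ ($I{\left(r,a \right)} = 8 a 4 = 8 \cdot 4 a = 32 a$)
$K{\left(l \right)} = -451 + l$ ($K{\left(l \right)} = -4 + \left(l - 447\right) = -4 + \left(-447 + l\right) = -451 + l$)
$L = 224406$ ($L = - 21 \cdot 137 \left(-78\right) = \left(-21\right) \left(-10686\right) = 224406$)
$\sqrt{L + K{\left(I{\left(-3,21 \right)} \right)}} = \sqrt{224406 + \left(-451 + 32 \cdot 21\right)} = \sqrt{224406 + \left(-451 + 672\right)} = \sqrt{224406 + 221} = \sqrt{224627}$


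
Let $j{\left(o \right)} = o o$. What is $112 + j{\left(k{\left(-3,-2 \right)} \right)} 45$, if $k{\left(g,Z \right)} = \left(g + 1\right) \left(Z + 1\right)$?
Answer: $292$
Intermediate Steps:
$k{\left(g,Z \right)} = \left(1 + Z\right) \left(1 + g\right)$ ($k{\left(g,Z \right)} = \left(1 + g\right) \left(1 + Z\right) = \left(1 + Z\right) \left(1 + g\right)$)
$j{\left(o \right)} = o^{2}$
$112 + j{\left(k{\left(-3,-2 \right)} \right)} 45 = 112 + \left(1 - 2 - 3 - -6\right)^{2} \cdot 45 = 112 + \left(1 - 2 - 3 + 6\right)^{2} \cdot 45 = 112 + 2^{2} \cdot 45 = 112 + 4 \cdot 45 = 112 + 180 = 292$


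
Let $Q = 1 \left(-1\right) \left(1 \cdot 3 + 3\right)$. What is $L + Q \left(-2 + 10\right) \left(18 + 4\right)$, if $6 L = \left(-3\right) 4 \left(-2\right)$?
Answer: $-1052$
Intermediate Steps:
$L = 4$ ($L = \frac{\left(-3\right) 4 \left(-2\right)}{6} = \frac{\left(-12\right) \left(-2\right)}{6} = \frac{1}{6} \cdot 24 = 4$)
$Q = -6$ ($Q = - (3 + 3) = \left(-1\right) 6 = -6$)
$L + Q \left(-2 + 10\right) \left(18 + 4\right) = 4 - 6 \left(-2 + 10\right) \left(18 + 4\right) = 4 - 6 \cdot 8 \cdot 22 = 4 - 1056 = -1052$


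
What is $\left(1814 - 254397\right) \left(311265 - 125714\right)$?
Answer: $-46867028233$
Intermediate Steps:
$\left(1814 - 254397\right) \left(311265 - 125714\right) = \left(-252583\right) 185551 = -46867028233$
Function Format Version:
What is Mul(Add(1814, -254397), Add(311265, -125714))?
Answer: -46867028233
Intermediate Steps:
Mul(Add(1814, -254397), Add(311265, -125714)) = Mul(-252583, 185551) = -46867028233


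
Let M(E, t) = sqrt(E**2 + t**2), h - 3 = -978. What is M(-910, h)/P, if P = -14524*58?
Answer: -65*sqrt(421)/842392 ≈ -0.0015832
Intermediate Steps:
h = -975 (h = 3 - 978 = -975)
P = -842392
M(-910, h)/P = sqrt((-910)**2 + (-975)**2)/(-842392) = sqrt(828100 + 950625)*(-1/842392) = sqrt(1778725)*(-1/842392) = (65*sqrt(421))*(-1/842392) = -65*sqrt(421)/842392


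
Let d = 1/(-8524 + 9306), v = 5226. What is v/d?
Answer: 4086732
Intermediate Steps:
d = 1/782 ≈ 0.0012788
v/d = 5226/(1/782) = 5226*782 = 4086732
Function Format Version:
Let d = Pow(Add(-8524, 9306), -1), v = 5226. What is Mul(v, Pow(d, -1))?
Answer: 4086732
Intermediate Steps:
d = Rational(1, 782) (d = Pow(782, -1) = Rational(1, 782) ≈ 0.0012788)
Mul(v, Pow(d, -1)) = Mul(5226, Pow(Rational(1, 782), -1)) = Mul(5226, 782) = 4086732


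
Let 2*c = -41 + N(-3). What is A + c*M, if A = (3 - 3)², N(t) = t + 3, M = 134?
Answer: -2747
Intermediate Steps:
N(t) = 3 + t
c = -41/2 (c = (-41 + (3 - 3))/2 = (-41 + 0)/2 = (½)*(-41) = -41/2 ≈ -20.500)
A = 0 (A = 0² = 0)
A + c*M = 0 - 41/2*134 = 0 - 2747 = -2747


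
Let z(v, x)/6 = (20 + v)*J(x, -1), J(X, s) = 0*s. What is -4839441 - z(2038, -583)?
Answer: -4839441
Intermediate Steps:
J(X, s) = 0
z(v, x) = 0 (z(v, x) = 6*((20 + v)*0) = 6*0 = 0)
-4839441 - z(2038, -583) = -4839441 - 1*0 = -4839441 + 0 = -4839441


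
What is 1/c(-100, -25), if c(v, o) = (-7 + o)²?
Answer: 1/1024 ≈ 0.00097656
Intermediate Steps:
1/c(-100, -25) = 1/((-7 - 25)²) = 1/((-32)²) = 1/1024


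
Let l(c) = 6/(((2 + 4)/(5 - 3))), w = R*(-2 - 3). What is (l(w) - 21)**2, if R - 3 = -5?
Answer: 361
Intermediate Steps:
R = -2 (R = 3 - 5 = -2)
w = 10 (w = -2*(-2 - 3) = -2*(-5) = 10)
l(c) = 2 (l(c) = 6/((6/2)) = 6/((6*(1/2))) = 6/3 = 6*(1/3) = 2)
(l(w) - 21)**2 = (2 - 21)**2 = (-19)**2 = 361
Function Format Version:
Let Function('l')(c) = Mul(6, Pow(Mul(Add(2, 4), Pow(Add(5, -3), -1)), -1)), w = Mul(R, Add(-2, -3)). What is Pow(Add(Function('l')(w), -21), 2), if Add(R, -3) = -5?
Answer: 361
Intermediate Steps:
R = -2 (R = Add(3, -5) = -2)
w = 10 (w = Mul(-2, Add(-2, -3)) = Mul(-2, -5) = 10)
Function('l')(c) = 2 (Function('l')(c) = Mul(6, Pow(Mul(6, Pow(2, -1)), -1)) = Mul(6, Pow(Mul(6, Rational(1, 2)), -1)) = Mul(6, Pow(3, -1)) = Mul(6, Rational(1, 3)) = 2)
Pow(Add(Function('l')(w), -21), 2) = Pow(Add(2, -21), 2) = Pow(-19, 2) = 361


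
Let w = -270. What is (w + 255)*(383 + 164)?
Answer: -8205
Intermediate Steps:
(w + 255)*(383 + 164) = (-270 + 255)*(383 + 164) = -15*547 = -8205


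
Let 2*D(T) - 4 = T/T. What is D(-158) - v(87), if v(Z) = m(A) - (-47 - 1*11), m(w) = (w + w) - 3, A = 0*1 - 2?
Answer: -97/2 ≈ -48.500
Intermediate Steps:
A = -2 (A = 0 - 2 = -2)
m(w) = -3 + 2*w (m(w) = 2*w - 3 = -3 + 2*w)
D(T) = 5/2 (D(T) = 2 + (T/T)/2 = 2 + (½)*1 = 2 + ½ = 5/2)
v(Z) = 51 (v(Z) = (-3 + 2*(-2)) - (-47 - 1*11) = (-3 - 4) - (-47 - 11) = -7 - 1*(-58) = -7 + 58 = 51)
D(-158) - v(87) = 5/2 - 1*51 = 5/2 - 51 = -97/2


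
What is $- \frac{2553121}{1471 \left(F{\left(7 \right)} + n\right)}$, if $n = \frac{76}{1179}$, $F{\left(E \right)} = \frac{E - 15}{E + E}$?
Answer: $\frac{21070907613}{6154664} \approx 3423.6$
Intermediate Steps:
$F{\left(E \right)} = \frac{-15 + E}{2 E}$
$n = \frac{76}{1179}$ ($n = 76 \cdot \frac{1}{1179} = \frac{76}{1179} \approx 0.064461$)
$- \frac{2553121}{1471 \left(F{\left(7 \right)} + n\right)} = - \frac{2553121}{1471 \left(\frac{-15 + 7}{2 \cdot 7} + \frac{76}{1179}\right)} = - \frac{2553121}{1471 \left(\frac{1}{2} \cdot \frac{1}{7} \left(-8\right) + \frac{76}{1179}\right)} = - \frac{2553121}{1471 \left(- \frac{4}{7} + \frac{76}{1179}\right)} = - \frac{2553121}{1471 \left(- \frac{4184}{8253}\right)} = - \frac{2553121}{- \frac{6154664}{8253}} = \left(-2553121\right) \left(- \frac{8253}{6154664}\right) = \frac{21070907613}{6154664}$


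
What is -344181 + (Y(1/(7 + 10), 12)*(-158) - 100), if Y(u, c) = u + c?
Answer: -5885167/17 ≈ -3.4619e+5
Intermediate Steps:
Y(u, c) = c + u
-344181 + (Y(1/(7 + 10), 12)*(-158) - 100) = -344181 + ((12 + 1/(7 + 10))*(-158) - 100) = -344181 + ((12 + 1/17)*(-158) - 100) = -344181 + ((205/17)*(-158) - 100) = -344181 + (-32390/17 - 100) = -344181 - 34090/17 = -5885167/17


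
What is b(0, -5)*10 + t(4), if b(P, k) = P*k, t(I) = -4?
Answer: -4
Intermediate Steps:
b(0, -5)*10 + t(4) = (0*(-5))*10 - 4 = 0*10 - 4 = 0 - 4 = -4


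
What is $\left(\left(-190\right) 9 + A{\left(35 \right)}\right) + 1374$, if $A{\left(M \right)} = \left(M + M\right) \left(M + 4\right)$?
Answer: $2394$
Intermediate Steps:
$A{\left(M \right)} = 2 M \left(4 + M\right)$
$\left(\left(-190\right) 9 + A{\left(35 \right)}\right) + 1374 = \left(\left(-190\right) 9 + 2 \cdot 35 \left(4 + 35\right)\right) + 1374 = \left(-1710 + 2 \cdot 35 \cdot 39\right) + 1374 = \left(-1710 + 2730\right) + 1374 = 1020 + 1374 = 2394$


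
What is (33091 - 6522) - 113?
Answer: 26456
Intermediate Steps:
(33091 - 6522) - 113 = 26569 - 113 = 26456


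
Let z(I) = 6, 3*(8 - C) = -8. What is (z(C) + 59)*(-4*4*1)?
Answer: -1040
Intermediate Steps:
C = 32/3 (C = 8 - 1/3*(-8) = 8 + 8/3 = 32/3 ≈ 10.667)
(z(C) + 59)*(-4*4*1) = (6 + 59)*(-4*4*1) = 65*(-16*1) = 65*(-16) = -1040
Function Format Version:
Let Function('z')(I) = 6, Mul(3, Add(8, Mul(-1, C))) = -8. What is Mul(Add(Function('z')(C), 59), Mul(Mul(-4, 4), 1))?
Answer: -1040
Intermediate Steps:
C = Rational(32, 3) (C = Add(8, Mul(Rational(-1, 3), -8)) = Add(8, Rational(8, 3)) = Rational(32, 3) ≈ 10.667)
Mul(Add(Function('z')(C), 59), Mul(Mul(-4, 4), 1)) = Mul(Add(6, 59), Mul(Mul(-4, 4), 1)) = Mul(65, Mul(-16, 1)) = Mul(65, -16) = -1040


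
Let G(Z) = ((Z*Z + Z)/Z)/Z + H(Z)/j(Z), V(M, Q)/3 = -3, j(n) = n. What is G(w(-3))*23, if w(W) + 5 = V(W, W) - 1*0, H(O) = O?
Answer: 621/14 ≈ 44.357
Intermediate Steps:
V(M, Q) = -9 (V(M, Q) = 3*(-3) = -9)
w(W) = -14 (w(W) = -5 + (-9 - 1*0) = -5 + (-9 + 0) = -5 - 9 = -14)
G(Z) = 1 + (Z + Z²)/Z² (G(Z) = ((Z*Z + Z)/Z)/Z + Z/Z = ((Z² + Z)/Z)/Z + 1 = ((Z + Z²)/Z)/Z + 1 = (Z + Z²)/Z² + 1 = 1 + (Z + Z²)/Z²)
G(w(-3))*23 = (2 + 1/(-14))*23 = (2 - 1/14)*23 = (27/14)*23 = 621/14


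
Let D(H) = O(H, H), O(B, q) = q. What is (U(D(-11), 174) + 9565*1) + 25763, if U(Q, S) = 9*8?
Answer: 35400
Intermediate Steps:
D(H) = H
U(Q, S) = 72
(U(D(-11), 174) + 9565*1) + 25763 = (72 + 9565*1) + 25763 = (72 + 9565) + 25763 = 9637 + 25763 = 35400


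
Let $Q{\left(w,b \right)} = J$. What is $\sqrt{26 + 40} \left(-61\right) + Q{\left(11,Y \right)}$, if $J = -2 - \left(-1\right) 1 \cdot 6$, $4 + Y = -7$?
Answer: $4 - 61 \sqrt{66} \approx -491.57$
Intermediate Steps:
$Y = -11$ ($Y = -4 - 7 = -11$)
$J = 4$ ($J = -2 - \left(-1\right) 6 = -2 - -6 = -2 + 6 = 4$)
$Q{\left(w,b \right)} = 4$
$\sqrt{26 + 40} \left(-61\right) + Q{\left(11,Y \right)} = \sqrt{26 + 40} \left(-61\right) + 4 = \sqrt{66} \left(-61\right) + 4 = - 61 \sqrt{66} + 4 = 4 - 61 \sqrt{66}$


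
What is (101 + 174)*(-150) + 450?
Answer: -40800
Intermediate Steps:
(101 + 174)*(-150) + 450 = 275*(-150) + 450 = -41250 + 450 = -40800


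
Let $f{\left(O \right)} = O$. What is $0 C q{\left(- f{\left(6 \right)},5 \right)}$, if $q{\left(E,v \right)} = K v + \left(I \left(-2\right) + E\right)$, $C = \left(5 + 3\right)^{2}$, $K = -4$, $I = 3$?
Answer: $0$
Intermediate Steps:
$C = 64$ ($C = 8^{2} = 64$)
$q{\left(E,v \right)} = -6 + E - 4 v$ ($q{\left(E,v \right)} = - 4 v + \left(3 \left(-2\right) + E\right) = - 4 v + \left(-6 + E\right) = -6 + E - 4 v$)
$0 C q{\left(- f{\left(6 \right)},5 \right)} = 0 \cdot 64 \left(-6 - 6 - 20\right) = 0 \left(-6 - 6 - 20\right) = 0 \left(-32\right) = 0$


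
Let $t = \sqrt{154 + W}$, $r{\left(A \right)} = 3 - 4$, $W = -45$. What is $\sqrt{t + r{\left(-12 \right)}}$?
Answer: $\sqrt{-1 + \sqrt{109}} \approx 3.0725$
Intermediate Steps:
$r{\left(A \right)} = -1$ ($r{\left(A \right)} = 3 - 4 = -1$)
$t = \sqrt{109}$ ($t = \sqrt{154 - 45} = \sqrt{109} \approx 10.44$)
$\sqrt{t + r{\left(-12 \right)}} = \sqrt{\sqrt{109} - 1} = \sqrt{-1 + \sqrt{109}}$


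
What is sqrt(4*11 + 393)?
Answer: sqrt(437) ≈ 20.905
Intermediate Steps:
sqrt(4*11 + 393) = sqrt(44 + 393) = sqrt(437)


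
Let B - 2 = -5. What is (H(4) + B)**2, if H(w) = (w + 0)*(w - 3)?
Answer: 1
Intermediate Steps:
B = -3 (B = 2 - 5 = -3)
H(w) = w*(-3 + w)
(H(4) + B)**2 = (4*(-3 + 4) - 3)**2 = (4*1 - 3)**2 = (4 - 3)**2 = 1**2 = 1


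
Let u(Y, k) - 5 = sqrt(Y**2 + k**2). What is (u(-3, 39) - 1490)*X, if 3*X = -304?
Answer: 150480 - 304*sqrt(170) ≈ 1.4652e+5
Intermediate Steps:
X = -304/3 (X = (1/3)*(-304) = -304/3 ≈ -101.33)
u(Y, k) = 5 + sqrt(Y**2 + k**2)
(u(-3, 39) - 1490)*X = ((5 + sqrt((-3)**2 + 39**2)) - 1490)*(-304/3) = ((5 + sqrt(9 + 1521)) - 1490)*(-304/3) = ((5 + sqrt(1530)) - 1490)*(-304/3) = ((5 + 3*sqrt(170)) - 1490)*(-304/3) = (-1485 + 3*sqrt(170))*(-304/3) = 150480 - 304*sqrt(170)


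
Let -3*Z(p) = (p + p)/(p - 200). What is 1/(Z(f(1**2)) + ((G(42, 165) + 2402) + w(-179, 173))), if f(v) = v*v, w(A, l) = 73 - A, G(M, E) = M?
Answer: 597/1609514 ≈ 0.00037092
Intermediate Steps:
f(v) = v**2
Z(p) = -2*p/(3*(-200 + p)) (Z(p) = -(p + p)/(3*(p - 200)) = -2*p/(3*(-200 + p)))
1/(Z(f(1**2)) + ((G(42, 165) + 2402) + w(-179, 173))) = 1/(-2*(1**2)**2/(-600 + 3*(1**2)**2) + ((42 + 2402) + (73 - 1*(-179)))) = 1/(-2*1**2/(-600 + 3*1**2) + (2444 + (73 + 179))) = 1/(-2*1/(-600 + 3*1) + (2444 + 252)) = 1/(-2*1/(-600 + 3) + 2696) = 1/(-2*1/(-597) + 2696) = 1/(-2*1*(-1/597) + 2696) = 1/(2/597 + 2696) = 1/(1609514/597) = 597/1609514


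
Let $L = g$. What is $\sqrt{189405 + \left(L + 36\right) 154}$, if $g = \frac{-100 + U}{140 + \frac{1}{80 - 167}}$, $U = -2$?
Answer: $\frac{45 \sqrt{14271486169}}{12179} \approx 441.4$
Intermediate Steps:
$g = - \frac{8874}{12179}$ ($g = \frac{-100 - 2}{140 + \frac{1}{80 - 167}} = - \frac{102}{140 + \frac{1}{-87}} = - \frac{102}{140 - \frac{1}{87}} = - \frac{102}{\frac{12179}{87}} = \left(-102\right) \frac{87}{12179} = - \frac{8874}{12179} \approx -0.72863$)
$L = - \frac{8874}{12179} \approx -0.72863$
$\sqrt{189405 + \left(L + 36\right) 154} = \sqrt{189405 + \left(- \frac{8874}{12179} + 36\right) 154} = \sqrt{189405 + \frac{429570}{12179} \cdot 154} = \sqrt{189405 + \frac{66153780}{12179}} = \sqrt{\frac{2372917275}{12179}} = \frac{45 \sqrt{14271486169}}{12179}$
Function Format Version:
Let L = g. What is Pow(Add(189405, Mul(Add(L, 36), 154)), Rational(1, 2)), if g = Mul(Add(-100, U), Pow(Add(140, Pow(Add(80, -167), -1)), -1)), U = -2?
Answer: Mul(Rational(45, 12179), Pow(14271486169, Rational(1, 2))) ≈ 441.40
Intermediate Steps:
g = Rational(-8874, 12179) (g = Mul(Add(-100, -2), Pow(Add(140, Pow(Add(80, -167), -1)), -1)) = Mul(-102, Pow(Add(140, Pow(-87, -1)), -1)) = Mul(-102, Pow(Add(140, Rational(-1, 87)), -1)) = Mul(-102, Pow(Rational(12179, 87), -1)) = Mul(-102, Rational(87, 12179)) = Rational(-8874, 12179) ≈ -0.72863)
L = Rational(-8874, 12179) ≈ -0.72863
Pow(Add(189405, Mul(Add(L, 36), 154)), Rational(1, 2)) = Pow(Add(189405, Mul(Add(Rational(-8874, 12179), 36), 154)), Rational(1, 2)) = Pow(Add(189405, Mul(Rational(429570, 12179), 154)), Rational(1, 2)) = Pow(Add(189405, Rational(66153780, 12179)), Rational(1, 2)) = Pow(Rational(2372917275, 12179), Rational(1, 2)) = Mul(Rational(45, 12179), Pow(14271486169, Rational(1, 2)))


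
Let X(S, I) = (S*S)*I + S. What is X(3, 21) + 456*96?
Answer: 43968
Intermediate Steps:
X(S, I) = S + I*S**2 (X(S, I) = S**2*I + S = I*S**2 + S = S + I*S**2)
X(3, 21) + 456*96 = 3*(1 + 21*3) + 456*96 = 3*(1 + 63) + 43776 = 3*64 + 43776 = 192 + 43776 = 43968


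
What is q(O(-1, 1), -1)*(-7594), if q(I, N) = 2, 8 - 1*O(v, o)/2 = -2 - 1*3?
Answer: -15188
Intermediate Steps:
O(v, o) = 26 (O(v, o) = 16 - 2*(-2 - 1*3) = 16 - 2*(-2 - 3) = 16 - 2*(-5) = 16 + 10 = 26)
q(O(-1, 1), -1)*(-7594) = 2*(-7594) = -15188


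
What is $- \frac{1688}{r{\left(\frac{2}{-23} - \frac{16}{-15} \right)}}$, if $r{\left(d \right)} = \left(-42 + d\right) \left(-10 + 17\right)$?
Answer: $\frac{72795}{12383} \approx 5.8786$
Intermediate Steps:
$r{\left(d \right)} = -294 + 7 d$ ($r{\left(d \right)} = \left(-42 + d\right) 7 = -294 + 7 d$)
$- \frac{1688}{r{\left(\frac{2}{-23} - \frac{16}{-15} \right)}} = - \frac{1688}{-294 + 7 \left(\frac{2}{-23} - \frac{16}{-15}\right)} = - \frac{1688}{-294 + 7 \left(2 \left(- \frac{1}{23}\right) - - \frac{16}{15}\right)} = - \frac{1688}{-294 + 7 \left(- \frac{2}{23} + \frac{16}{15}\right)} = - \frac{1688}{-294 + 7 \cdot \frac{338}{345}} = - \frac{1688}{-294 + \frac{2366}{345}} = - \frac{1688}{- \frac{99064}{345}} = \left(-1688\right) \left(- \frac{345}{99064}\right) = \frac{72795}{12383}$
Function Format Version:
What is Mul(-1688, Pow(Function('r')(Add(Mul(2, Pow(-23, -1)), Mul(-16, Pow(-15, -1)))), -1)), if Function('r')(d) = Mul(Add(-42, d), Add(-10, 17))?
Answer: Rational(72795, 12383) ≈ 5.8786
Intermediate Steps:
Function('r')(d) = Add(-294, Mul(7, d)) (Function('r')(d) = Mul(Add(-42, d), 7) = Add(-294, Mul(7, d)))
Mul(-1688, Pow(Function('r')(Add(Mul(2, Pow(-23, -1)), Mul(-16, Pow(-15, -1)))), -1)) = Mul(-1688, Pow(Add(-294, Mul(7, Add(Mul(2, Pow(-23, -1)), Mul(-16, Pow(-15, -1))))), -1)) = Mul(-1688, Pow(Add(-294, Mul(7, Add(Mul(2, Rational(-1, 23)), Mul(-16, Rational(-1, 15))))), -1)) = Mul(-1688, Pow(Add(-294, Mul(7, Add(Rational(-2, 23), Rational(16, 15)))), -1)) = Mul(-1688, Pow(Add(-294, Mul(7, Rational(338, 345))), -1)) = Mul(-1688, Pow(Add(-294, Rational(2366, 345)), -1)) = Mul(-1688, Pow(Rational(-99064, 345), -1)) = Mul(-1688, Rational(-345, 99064)) = Rational(72795, 12383)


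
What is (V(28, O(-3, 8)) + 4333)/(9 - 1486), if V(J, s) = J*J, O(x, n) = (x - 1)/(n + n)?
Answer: -731/211 ≈ -3.4645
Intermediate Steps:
O(x, n) = (-1 + x)/(2*n) (O(x, n) = (-1 + x)/((2*n)) = (-1 + x)*(1/(2*n)) = (-1 + x)/(2*n))
V(J, s) = J²
(V(28, O(-3, 8)) + 4333)/(9 - 1486) = (28² + 4333)/(9 - 1486) = (784 + 4333)/(-1477) = 5117*(-1/1477) = -731/211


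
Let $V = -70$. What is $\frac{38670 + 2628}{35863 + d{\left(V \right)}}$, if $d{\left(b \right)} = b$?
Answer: $\frac{13766}{11931} \approx 1.1538$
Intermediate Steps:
$\frac{38670 + 2628}{35863 + d{\left(V \right)}} = \frac{38670 + 2628}{35863 - 70} = \frac{41298}{35793} = 41298 \cdot \frac{1}{35793} = \frac{13766}{11931}$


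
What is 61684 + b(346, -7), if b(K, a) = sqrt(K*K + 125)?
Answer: 61684 + sqrt(119841) ≈ 62030.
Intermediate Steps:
b(K, a) = sqrt(125 + K**2) (b(K, a) = sqrt(K**2 + 125) = sqrt(125 + K**2))
61684 + b(346, -7) = 61684 + sqrt(125 + 346**2) = 61684 + sqrt(125 + 119716) = 61684 + sqrt(119841)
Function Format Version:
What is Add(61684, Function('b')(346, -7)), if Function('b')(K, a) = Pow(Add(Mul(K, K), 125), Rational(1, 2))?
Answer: Add(61684, Pow(119841, Rational(1, 2))) ≈ 62030.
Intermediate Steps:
Function('b')(K, a) = Pow(Add(125, Pow(K, 2)), Rational(1, 2)) (Function('b')(K, a) = Pow(Add(Pow(K, 2), 125), Rational(1, 2)) = Pow(Add(125, Pow(K, 2)), Rational(1, 2)))
Add(61684, Function('b')(346, -7)) = Add(61684, Pow(Add(125, Pow(346, 2)), Rational(1, 2))) = Add(61684, Pow(Add(125, 119716), Rational(1, 2))) = Add(61684, Pow(119841, Rational(1, 2)))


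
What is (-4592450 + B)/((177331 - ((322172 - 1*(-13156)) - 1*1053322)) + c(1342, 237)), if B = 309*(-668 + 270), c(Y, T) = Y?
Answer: -4715432/896667 ≈ -5.2588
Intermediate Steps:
B = -122982 (B = 309*(-398) = -122982)
(-4592450 + B)/((177331 - ((322172 - 1*(-13156)) - 1*1053322)) + c(1342, 237)) = (-4592450 - 122982)/((177331 - ((322172 - 1*(-13156)) - 1*1053322)) + 1342) = -4715432/((177331 - ((322172 + 13156) - 1053322)) + 1342) = -4715432/((177331 - (335328 - 1053322)) + 1342) = -4715432/((177331 - 1*(-717994)) + 1342) = -4715432/((177331 + 717994) + 1342) = -4715432/(895325 + 1342) = -4715432/896667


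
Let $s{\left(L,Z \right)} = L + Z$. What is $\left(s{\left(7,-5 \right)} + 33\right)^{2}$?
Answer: $1225$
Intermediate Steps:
$\left(s{\left(7,-5 \right)} + 33\right)^{2} = \left(\left(7 - 5\right) + 33\right)^{2} = \left(2 + 33\right)^{2} = 35^{2} = 1225$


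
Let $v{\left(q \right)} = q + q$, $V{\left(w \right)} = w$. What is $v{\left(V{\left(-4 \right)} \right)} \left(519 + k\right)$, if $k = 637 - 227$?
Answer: $-7432$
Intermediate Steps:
$v{\left(q \right)} = 2 q$
$k = 410$ ($k = 637 - 227 = 410$)
$v{\left(V{\left(-4 \right)} \right)} \left(519 + k\right) = 2 \left(-4\right) \left(519 + 410\right) = \left(-8\right) 929 = -7432$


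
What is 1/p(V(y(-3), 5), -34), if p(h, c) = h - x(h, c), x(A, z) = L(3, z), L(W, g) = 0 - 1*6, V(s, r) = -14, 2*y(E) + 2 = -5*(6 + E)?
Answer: -⅛ ≈ -0.12500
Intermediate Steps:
y(E) = -16 - 5*E/2 (y(E) = -1 + (-5*(6 + E))/2 = -1 + (-30 - 5*E)/2 = -1 + (-15 - 5*E/2) = -16 - 5*E/2)
L(W, g) = -6 (L(W, g) = 0 - 6 = -6)
x(A, z) = -6
p(h, c) = 6 + h (p(h, c) = h - 1*(-6) = h + 6 = 6 + h)
1/p(V(y(-3), 5), -34) = 1/(6 - 14) = 1/(-8) = -⅛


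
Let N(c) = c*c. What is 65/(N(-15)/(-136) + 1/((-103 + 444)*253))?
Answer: -762653320/19411289 ≈ -39.289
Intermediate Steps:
N(c) = c²
65/(N(-15)/(-136) + 1/((-103 + 444)*253)) = 65/((-15)²/(-136) + 1/((-103 + 444)*253)) = 65/(225*(-1/136) + (1/253)/341) = 65/(-225/136 + (1/341)*(1/253)) = 65/(-225/136 + 1/86273) = 65/(-19411289/11733128) = 65*(-11733128/19411289) = -762653320/19411289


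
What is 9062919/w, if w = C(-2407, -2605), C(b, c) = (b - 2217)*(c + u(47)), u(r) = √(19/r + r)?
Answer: 123290943085/163864770992 + 1006991*√26179/81932385496 ≈ 0.75438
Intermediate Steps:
u(r) = √(r + 19/r)
C(b, c) = (-2217 + b)*(c + 2*√26179/47) (C(b, c) = (b - 2217)*(c + √(47 + 19/47)) = (-2217 + b)*(c + √(47 + 19*(1/47))) = (-2217 + b)*(c + √(47 + 19/47)) = (-2217 + b)*(c + √(2228/47)) = (-2217 + b)*(c + 2*√26179/47))
w = 12045520 - 9248*√26179/47 (w = -2217*(-2605) - 4434*√26179/47 - 2407*(-2605) + (2/47)*(-2407)*√26179 = 5775285 - 4434*√26179/47 + 6270235 - 4814*√26179/47 = 12045520 - 9248*√26179/47 ≈ 1.2014e+7)
9062919/w = 9062919/(12045520 - 9248*√26179/47)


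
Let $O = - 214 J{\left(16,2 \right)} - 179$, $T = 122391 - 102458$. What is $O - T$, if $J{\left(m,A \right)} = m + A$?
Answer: $-23964$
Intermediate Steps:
$T = 19933$ ($T = 122391 - 102458 = 19933$)
$J{\left(m,A \right)} = A + m$
$O = -4031$ ($O = - 214 \left(2 + 16\right) - 179 = \left(-214\right) 18 - 179 = -3852 - 179 = -4031$)
$O - T = -4031 - 19933 = -23964$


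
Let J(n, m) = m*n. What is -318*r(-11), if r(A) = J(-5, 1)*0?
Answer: 0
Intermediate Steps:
r(A) = 0 (r(A) = (1*(-5))*0 = -5*0 = 0)
-318*r(-11) = -318*0 = 0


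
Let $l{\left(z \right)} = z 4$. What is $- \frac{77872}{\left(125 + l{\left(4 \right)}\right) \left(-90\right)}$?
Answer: $\frac{38936}{6345} \approx 6.1365$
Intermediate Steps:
$l{\left(z \right)} = 4 z$
$- \frac{77872}{\left(125 + l{\left(4 \right)}\right) \left(-90\right)} = - \frac{77872}{\left(125 + 4 \cdot 4\right) \left(-90\right)} = - \frac{77872}{\left(125 + 16\right) \left(-90\right)} = - \frac{77872}{141 \left(-90\right)} = - \frac{77872}{-12690} = \left(-77872\right) \left(- \frac{1}{12690}\right) = \frac{38936}{6345}$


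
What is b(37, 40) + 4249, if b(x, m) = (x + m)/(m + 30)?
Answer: 42501/10 ≈ 4250.1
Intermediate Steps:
b(x, m) = (m + x)/(30 + m)
b(37, 40) + 4249 = (40 + 37)/(30 + 40) + 4249 = 77/70 + 4249 = (1/70)*77 + 4249 = 11/10 + 4249 = 42501/10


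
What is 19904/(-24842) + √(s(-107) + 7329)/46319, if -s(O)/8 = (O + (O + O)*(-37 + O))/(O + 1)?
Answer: -9952/12421 + √27097469/2454907 ≈ -0.79910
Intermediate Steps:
s(O) = -8*(O + 2*O*(-37 + O))/(1 + O) (s(O) = -8*(O + (O + O)*(-37 + O))/(O + 1) = -8*(O + (2*O)*(-37 + O))/(1 + O) = -8*(O + 2*O*(-37 + O))/(1 + O))
19904/(-24842) + √(s(-107) + 7329)/46319 = 19904/(-24842) + √(8*(-107)*(73 - 2*(-107))/(1 - 107) + 7329)/46319 = 19904*(-1/24842) + √(8*(-107)*(73 + 214)/(-106) + 7329)*(1/46319) = -9952/12421 + √(8*(-107)*(-1/106)*287 + 7329)*(1/46319) = -9952/12421 + √(122836/53 + 7329)*(1/46319) = -9952/12421 + √(511273/53)*(1/46319) = -9952/12421 + (√27097469/53)*(1/46319) = -9952/12421 + √27097469/2454907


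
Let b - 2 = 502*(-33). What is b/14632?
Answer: -4141/3658 ≈ -1.1320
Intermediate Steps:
b = -16564 (b = 2 + 502*(-33) = 2 - 16566 = -16564)
b/14632 = -16564/14632 = -16564*1/14632 = -4141/3658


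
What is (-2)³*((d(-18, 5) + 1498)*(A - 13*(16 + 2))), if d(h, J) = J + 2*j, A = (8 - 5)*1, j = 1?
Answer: 2781240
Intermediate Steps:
A = 3 (A = 3*1 = 3)
d(h, J) = 2 + J (d(h, J) = J + 2*1 = J + 2 = 2 + J)
(-2)³*((d(-18, 5) + 1498)*(A - 13*(16 + 2))) = (-2)³*(((2 + 5) + 1498)*(3 - 13*(16 + 2))) = -8*(7 + 1498)*(3 - 13*18) = -12040*(3 - 234) = -12040*(-231) = -8*(-347655) = 2781240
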